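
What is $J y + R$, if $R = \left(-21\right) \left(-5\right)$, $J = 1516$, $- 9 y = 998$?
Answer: $- \frac{1512023}{9} \approx -1.68 \cdot 10^{5}$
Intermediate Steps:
$y = - \frac{998}{9}$ ($y = \left(- \frac{1}{9}\right) 998 = - \frac{998}{9} \approx -110.89$)
$R = 105$
$J y + R = 1516 \left(- \frac{998}{9}\right) + 105 = - \frac{1512968}{9} + 105 = - \frac{1512023}{9}$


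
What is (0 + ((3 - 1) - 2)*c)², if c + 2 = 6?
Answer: 0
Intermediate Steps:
c = 4 (c = -2 + 6 = 4)
(0 + ((3 - 1) - 2)*c)² = (0 + ((3 - 1) - 2)*4)² = (0 + (2 - 2)*4)² = (0 + 0*4)² = (0 + 0)² = 0² = 0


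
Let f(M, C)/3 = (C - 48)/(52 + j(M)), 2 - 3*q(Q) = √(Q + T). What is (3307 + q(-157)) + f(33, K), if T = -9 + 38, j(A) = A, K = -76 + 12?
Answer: 842447/255 - 8*I*√2/3 ≈ 3303.7 - 3.7712*I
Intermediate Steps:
K = -64
T = 29
q(Q) = ⅔ - √(29 + Q)/3 (q(Q) = ⅔ - √(Q + 29)/3 = ⅔ - √(29 + Q)/3)
f(M, C) = 3*(-48 + C)/(52 + M) (f(M, C) = 3*((C - 48)/(52 + M)) = 3*((-48 + C)/(52 + M)) = 3*(-48 + C)/(52 + M))
(3307 + q(-157)) + f(33, K) = (3307 + (⅔ - √(29 - 157)/3)) + 3*(-48 - 64)/(52 + 33) = (3307 + (⅔ - 8*I*√2/3)) + 3*(-112)/85 = (3307 + (⅔ - 8*I*√2/3)) + 3*(1/85)*(-112) = (3307 + (⅔ - 8*I*√2/3)) - 336/85 = (9923/3 - 8*I*√2/3) - 336/85 = 842447/255 - 8*I*√2/3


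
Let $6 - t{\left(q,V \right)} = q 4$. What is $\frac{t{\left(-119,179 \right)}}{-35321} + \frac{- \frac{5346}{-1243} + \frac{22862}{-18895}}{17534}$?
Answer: $- \frac{809625050788}{60105837357995} \approx -0.01347$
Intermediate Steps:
$t{\left(q,V \right)} = 6 - 4 q$ ($t{\left(q,V \right)} = 6 - q 4 = 6 - 4 q$)
$\frac{t{\left(-119,179 \right)}}{-35321} + \frac{- \frac{5346}{-1243} + \frac{22862}{-18895}}{17534} = \frac{6 - -476}{-35321} + \frac{- \frac{5346}{-1243} + \frac{22862}{-18895}}{17534} = \left(6 + 476\right) \left(- \frac{1}{35321}\right) + \left(\left(-5346\right) \left(- \frac{1}{1243}\right) + 22862 \left(- \frac{1}{18895}\right)\right) \frac{1}{17534} = 482 \left(- \frac{1}{35321}\right) + \left(\frac{486}{113} - \frac{22862}{18895}\right) \frac{1}{17534} = - \frac{482}{35321} + \frac{6599564}{2135135} \cdot \frac{1}{17534} = - \frac{482}{35321} + \frac{3299782}{18718728545} = - \frac{809625050788}{60105837357995}$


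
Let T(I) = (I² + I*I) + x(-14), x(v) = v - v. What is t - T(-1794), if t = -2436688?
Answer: -8873560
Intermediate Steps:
x(v) = 0
T(I) = 2*I² (T(I) = (I² + I*I) + 0 = (I² + I²) + 0 = 2*I² + 0 = 2*I²)
t - T(-1794) = -2436688 - 2*(-1794)² = -2436688 - 2*3218436 = -2436688 - 1*6436872 = -2436688 - 6436872 = -8873560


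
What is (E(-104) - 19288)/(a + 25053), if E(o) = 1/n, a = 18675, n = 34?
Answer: -218597/495584 ≈ -0.44109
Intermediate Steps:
E(o) = 1/34
(E(-104) - 19288)/(a + 25053) = (1/34 - 19288)/(18675 + 25053) = -655791/34/43728 = -655791/34*1/43728 = -218597/495584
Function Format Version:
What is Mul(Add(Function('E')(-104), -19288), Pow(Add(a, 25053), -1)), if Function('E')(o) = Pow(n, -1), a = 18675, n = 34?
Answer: Rational(-218597, 495584) ≈ -0.44109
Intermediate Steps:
Function('E')(o) = Rational(1, 34) (Function('E')(o) = Pow(34, -1) = Rational(1, 34))
Mul(Add(Function('E')(-104), -19288), Pow(Add(a, 25053), -1)) = Mul(Add(Rational(1, 34), -19288), Pow(Add(18675, 25053), -1)) = Mul(Rational(-655791, 34), Pow(43728, -1)) = Mul(Rational(-655791, 34), Rational(1, 43728)) = Rational(-218597, 495584)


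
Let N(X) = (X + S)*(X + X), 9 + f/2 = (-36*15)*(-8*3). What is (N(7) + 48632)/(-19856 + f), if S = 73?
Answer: 24876/3023 ≈ 8.2289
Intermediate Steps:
f = 25902 (f = -18 + 2*((-36*15)*(-8*3)) = -18 + 2*(-540*(-24)) = -18 + 2*12960 = -18 + 25920 = 25902)
N(X) = 2*X*(73 + X) (N(X) = (X + 73)*(X + X) = (73 + X)*(2*X) = 2*X*(73 + X))
(N(7) + 48632)/(-19856 + f) = (2*7*(73 + 7) + 48632)/(-19856 + 25902) = (2*7*80 + 48632)/6046 = (1120 + 48632)*(1/6046) = 49752*(1/6046) = 24876/3023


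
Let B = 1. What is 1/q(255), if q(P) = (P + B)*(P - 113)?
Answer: 1/36352 ≈ 2.7509e-5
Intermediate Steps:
q(P) = (1 + P)*(-113 + P) (q(P) = (P + 1)*(P - 113) = (1 + P)*(-113 + P))
1/q(255) = 1/(-113 + 255**2 - 112*255) = 1/(-113 + 65025 - 28560) = 1/36352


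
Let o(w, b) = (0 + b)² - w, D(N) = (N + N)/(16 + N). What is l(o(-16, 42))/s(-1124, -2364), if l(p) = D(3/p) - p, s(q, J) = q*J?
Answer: -25349867/37841602344 ≈ -0.00066989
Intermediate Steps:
D(N) = 2*N/(16 + N) (D(N) = (2*N)/(16 + N) = 2*N/(16 + N))
o(w, b) = b² - w
s(q, J) = J*q
l(p) = -p + 6/(p*(16 + 3/p)) (l(p) = 2*(3/p)/(16 + 3/p) - p = 6/(p*(16 + 3/p)) - p = -p + 6/(p*(16 + 3/p)))
l(o(-16, 42))/s(-1124, -2364) = ((6 - (42² - 1*(-16))*(3 + 16*(42² - 1*(-16))))/(3 + 16*(42² - 1*(-16))))/((-2364*(-1124))) = ((6 - (1764 + 16)*(3 + 16*(1764 + 16)))/(3 + 16*(1764 + 16)))/2657136 = ((6 - 1*1780*(3 + 16*1780))/(3 + 16*1780))*(1/2657136) = ((6 - 1*1780*(3 + 28480))/(3 + 28480))*(1/2657136) = ((6 - 1*1780*28483)/28483)*(1/2657136) = ((6 - 50699740)/28483)*(1/2657136) = ((1/28483)*(-50699734))*(1/2657136) = -50699734/28483*1/2657136 = -25349867/37841602344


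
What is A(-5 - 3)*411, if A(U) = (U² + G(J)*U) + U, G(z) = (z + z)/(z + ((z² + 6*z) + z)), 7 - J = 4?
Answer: 246600/11 ≈ 22418.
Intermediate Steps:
J = 3 (J = 7 - 1*4 = 7 - 4 = 3)
G(z) = 2*z/(z² + 8*z) (G(z) = (2*z)/(z + (z² + 7*z)) = (2*z)/(z² + 8*z) = 2*z/(z² + 8*z))
A(U) = U² + 13*U/11 (A(U) = (U² + (2/(8 + 3))*U) + U = (U² + (2/11)*U) + U = (U² + (2*(1/11))*U) + U = (U² + 2*U/11) + U = U² + 13*U/11)
A(-5 - 3)*411 = ((-5 - 3)*(13 + 11*(-5 - 3))/11)*411 = ((1/11)*(-8)*(13 + 11*(-8)))*411 = ((1/11)*(-8)*(13 - 88))*411 = ((1/11)*(-8)*(-75))*411 = (600/11)*411 = 246600/11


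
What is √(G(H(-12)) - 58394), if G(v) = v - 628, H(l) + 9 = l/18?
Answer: I*√531285/3 ≈ 242.96*I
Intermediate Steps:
H(l) = -9 + l/18
G(v) = -628 + v
√(G(H(-12)) - 58394) = √((-628 + (-9 + (1/18)*(-12))) - 58394) = √((-628 + (-9 - ⅔)) - 58394) = √((-628 - 29/3) - 58394) = √(-1913/3 - 58394) = √(-177095/3) = I*√531285/3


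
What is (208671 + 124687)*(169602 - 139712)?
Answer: 9964070620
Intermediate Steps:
(208671 + 124687)*(169602 - 139712) = 333358*29890 = 9964070620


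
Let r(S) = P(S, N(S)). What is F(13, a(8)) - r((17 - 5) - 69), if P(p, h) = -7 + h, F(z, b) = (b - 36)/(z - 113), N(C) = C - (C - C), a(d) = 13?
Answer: 6423/100 ≈ 64.230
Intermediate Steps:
N(C) = C (N(C) = C - 1*0 = C + 0 = C)
F(z, b) = (-36 + b)/(-113 + z)
r(S) = -7 + S
F(13, a(8)) - r((17 - 5) - 69) = (-36 + 13)/(-113 + 13) - (-7 + ((17 - 5) - 69)) = -23/(-100) - (-7 + (12 - 69)) = -1/100*(-23) - (-7 - 57) = 23/100 - 1*(-64) = 23/100 + 64 = 6423/100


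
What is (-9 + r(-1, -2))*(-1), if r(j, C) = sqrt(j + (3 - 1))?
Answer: 8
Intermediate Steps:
r(j, C) = sqrt(2 + j) (r(j, C) = sqrt(j + 2) = sqrt(2 + j))
(-9 + r(-1, -2))*(-1) = (-9 + sqrt(2 - 1))*(-1) = (-9 + sqrt(1))*(-1) = (-9 + 1)*(-1) = -8*(-1) = 8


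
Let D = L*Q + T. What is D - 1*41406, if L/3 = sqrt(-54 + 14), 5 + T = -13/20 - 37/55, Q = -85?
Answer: -9110711/220 - 510*I*sqrt(10) ≈ -41412.0 - 1612.8*I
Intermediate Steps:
T = -1391/220 (T = -5 + (-13/20 - 37/55) = -5 - 291/220 = -1391/220 ≈ -6.3227)
L = 6*I*sqrt(10) (L = 3*sqrt(-54 + 14) = 3*sqrt(-40) = 3*(2*I*sqrt(10)) = 6*I*sqrt(10) ≈ 18.974*I)
D = -1391/220 - 510*I*sqrt(10) (D = (6*I*sqrt(10))*(-85) - 1391/220 = -510*I*sqrt(10) - 1391/220 = -1391/220 - 510*I*sqrt(10) ≈ -6.3227 - 1612.8*I)
D - 1*41406 = (-1391/220 - 510*I*sqrt(10)) - 1*41406 = (-1391/220 - 510*I*sqrt(10)) - 41406 = -9110711/220 - 510*I*sqrt(10)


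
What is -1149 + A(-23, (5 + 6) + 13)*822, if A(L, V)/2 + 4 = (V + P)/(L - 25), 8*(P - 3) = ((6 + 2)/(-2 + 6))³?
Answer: -8684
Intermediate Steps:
P = 4 (P = 3 + ((6 + 2)/(-2 + 6))³/8 = 3 + (8/4)³/8 = 3 + (8*(¼))³/8 = 3 + (⅛)*2³ = 3 + (⅛)*8 = 3 + 1 = 4)
A(L, V) = -8 + 2*(4 + V)/(-25 + L) (A(L, V) = -8 + 2*((V + 4)/(L - 25)) = -8 + 2*((4 + V)/(-25 + L)) = -8 + 2*(4 + V)/(-25 + L))
-1149 + A(-23, (5 + 6) + 13)*822 = -1149 + (2*(104 + ((5 + 6) + 13) - 4*(-23))/(-25 - 23))*822 = -1149 + (2*(104 + (11 + 13) + 92)/(-48))*822 = -1149 + (2*(-1/48)*(104 + 24 + 92))*822 = -1149 + (2*(-1/48)*220)*822 = -1149 - 55/6*822 = -1149 - 7535 = -8684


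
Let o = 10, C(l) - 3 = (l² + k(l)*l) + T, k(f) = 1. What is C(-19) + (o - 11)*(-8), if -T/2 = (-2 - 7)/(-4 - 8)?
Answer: 703/2 ≈ 351.50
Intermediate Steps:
T = -3/2 (T = -2*(-2 - 7)/(-4 - 8) = -(-18)/(-12) = -(-18)*(-1)/12 = -2*¾ = -3/2 ≈ -1.5000)
C(l) = 3/2 + l + l² (C(l) = 3 + ((l² + 1*l) - 3/2) = 3 + ((l² + l) - 3/2) = 3 + ((l + l²) - 3/2) = 3 + (-3/2 + l + l²) = 3/2 + l + l²)
C(-19) + (o - 11)*(-8) = (3/2 - 19 + (-19)²) + (10 - 11)*(-8) = (3/2 - 19 + 361) - 1*(-8) = 687/2 + 8 = 703/2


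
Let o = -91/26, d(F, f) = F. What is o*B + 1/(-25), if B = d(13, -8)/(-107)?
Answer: 2061/5350 ≈ 0.38523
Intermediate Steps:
o = -7/2 (o = -91*1/26 = -7/2 ≈ -3.5000)
B = -13/107 (B = 13/(-107) = 13*(-1/107) = -13/107 ≈ -0.12150)
o*B + 1/(-25) = -7/2*(-13/107) + 1/(-25) = 91/214 - 1/25 = 2061/5350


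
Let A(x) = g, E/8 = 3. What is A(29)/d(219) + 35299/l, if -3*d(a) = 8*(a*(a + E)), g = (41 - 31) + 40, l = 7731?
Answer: 278275841/60951204 ≈ 4.5656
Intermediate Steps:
E = 24 (E = 8*3 = 24)
g = 50 (g = 10 + 40 = 50)
d(a) = -8*a*(24 + a)/3 (d(a) = -8*a*(a + 24)/3 = -8*a*(24 + a)/3)
A(x) = 50
A(29)/d(219) + 35299/l = 50/((-8/3*219*(24 + 219))) + 35299/7731 = 50/((-8/3*219*243)) + 35299*(1/7731) = 50/(-141912) + 35299/7731 = 50*(-1/141912) + 35299/7731 = -25/70956 + 35299/7731 = 278275841/60951204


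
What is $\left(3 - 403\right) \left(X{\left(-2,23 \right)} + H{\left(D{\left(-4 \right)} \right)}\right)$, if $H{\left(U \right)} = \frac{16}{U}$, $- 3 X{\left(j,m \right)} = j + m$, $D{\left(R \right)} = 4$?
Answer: $1200$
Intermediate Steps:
$X{\left(j,m \right)} = - \frac{j}{3} - \frac{m}{3}$ ($X{\left(j,m \right)} = - \frac{j + m}{3} = - \frac{j}{3} - \frac{m}{3}$)
$\left(3 - 403\right) \left(X{\left(-2,23 \right)} + H{\left(D{\left(-4 \right)} \right)}\right) = \left(3 - 403\right) \left(\left(\left(- \frac{1}{3}\right) \left(-2\right) - \frac{23}{3}\right) + \frac{16}{4}\right) = - 400 \left(\left(\frac{2}{3} - \frac{23}{3}\right) + 16 \cdot \frac{1}{4}\right) = - 400 \left(-7 + 4\right) = \left(-400\right) \left(-3\right) = 1200$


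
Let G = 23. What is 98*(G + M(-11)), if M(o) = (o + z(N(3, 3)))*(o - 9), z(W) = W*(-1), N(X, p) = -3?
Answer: 17934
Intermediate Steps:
z(W) = -W
M(o) = (-9 + o)*(3 + o) (M(o) = (o - 1*(-3))*(o - 9) = (o + 3)*(-9 + o) = (3 + o)*(-9 + o) = (-9 + o)*(3 + o))
98*(G + M(-11)) = 98*(23 + (-27 + (-11)**2 - 6*(-11))) = 98*(23 + (-27 + 121 + 66)) = 98*(23 + 160) = 98*183 = 17934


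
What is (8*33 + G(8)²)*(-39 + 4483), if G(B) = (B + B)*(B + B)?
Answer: 292415200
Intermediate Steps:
G(B) = 4*B² (G(B) = (2*B)*(2*B) = 4*B²)
(8*33 + G(8)²)*(-39 + 4483) = (8*33 + (4*8²)²)*(-39 + 4483) = (264 + (4*64)²)*4444 = (264 + 256²)*4444 = (264 + 65536)*4444 = 65800*4444 = 292415200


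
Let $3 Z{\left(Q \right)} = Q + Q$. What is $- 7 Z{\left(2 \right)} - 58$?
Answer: $- \frac{202}{3} \approx -67.333$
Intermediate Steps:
$Z{\left(Q \right)} = \frac{2 Q}{3}$ ($Z{\left(Q \right)} = \frac{Q + Q}{3} = \frac{2 Q}{3}$)
$- 7 Z{\left(2 \right)} - 58 = - 7 \cdot \frac{2}{3} \cdot 2 - 58 = \left(-7\right) \frac{4}{3} - 58 = - \frac{28}{3} - 58 = - \frac{202}{3}$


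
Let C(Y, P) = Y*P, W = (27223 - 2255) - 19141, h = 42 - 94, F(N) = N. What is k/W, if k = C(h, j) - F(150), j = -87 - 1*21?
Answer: 5466/5827 ≈ 0.93805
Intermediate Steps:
h = -52
j = -108 (j = -87 - 21 = -108)
W = 5827 (W = 24968 - 19141 = 5827)
C(Y, P) = P*Y
k = 5466 (k = -108*(-52) - 1*150 = 5616 - 150 = 5466)
k/W = 5466/5827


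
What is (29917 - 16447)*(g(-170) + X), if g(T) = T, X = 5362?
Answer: 69936240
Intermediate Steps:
(29917 - 16447)*(g(-170) + X) = (29917 - 16447)*(-170 + 5362) = 13470*5192 = 69936240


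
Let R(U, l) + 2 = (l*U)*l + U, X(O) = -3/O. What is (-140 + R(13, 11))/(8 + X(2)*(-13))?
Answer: 2888/55 ≈ 52.509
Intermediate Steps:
R(U, l) = -2 + U + U*l² (R(U, l) = -2 + ((l*U)*l + U) = -2 + ((U*l)*l + U) = -2 + (U*l² + U) = -2 + (U + U*l²) = -2 + U + U*l²)
(-140 + R(13, 11))/(8 + X(2)*(-13)) = (-140 + (-2 + 13 + 13*11²))/(8 - 3/2*(-13)) = (-140 + (-2 + 13 + 13*121))/(8 - 3*½*(-13)) = (-140 + (-2 + 13 + 1573))/(8 - 3/2*(-13)) = (-140 + 1584)/(8 + 39/2) = 1444/(55/2) = (2/55)*1444 = 2888/55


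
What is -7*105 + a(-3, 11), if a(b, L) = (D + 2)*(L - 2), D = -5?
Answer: -762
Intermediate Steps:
a(b, L) = 6 - 3*L (a(b, L) = (-5 + 2)*(L - 2) = -3*(-2 + L) = 6 - 3*L)
-7*105 + a(-3, 11) = -7*105 + (6 - 3*11) = -735 + (6 - 33) = -735 - 27 = -762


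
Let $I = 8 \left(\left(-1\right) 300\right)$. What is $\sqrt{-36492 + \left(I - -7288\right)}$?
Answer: $2 i \sqrt{7901} \approx 177.78 i$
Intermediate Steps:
$I = -2400$ ($I = 8 \left(-300\right) = -2400$)
$\sqrt{-36492 + \left(I - -7288\right)} = \sqrt{-36492 - -4888} = \sqrt{-36492 + \left(-2400 + 7288\right)} = \sqrt{-36492 + 4888} = \sqrt{-31604} = 2 i \sqrt{7901}$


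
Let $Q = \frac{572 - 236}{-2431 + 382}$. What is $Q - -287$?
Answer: $\frac{195909}{683} \approx 286.84$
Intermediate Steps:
$Q = - \frac{112}{683}$ ($Q = \frac{336}{-2049} = 336 \left(- \frac{1}{2049}\right) = - \frac{112}{683} \approx -0.16398$)
$Q - -287 = - \frac{112}{683} - -287 = - \frac{112}{683} + 287 = \frac{195909}{683}$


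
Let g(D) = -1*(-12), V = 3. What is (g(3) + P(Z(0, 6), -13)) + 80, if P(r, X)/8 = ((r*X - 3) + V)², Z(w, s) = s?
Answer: 48764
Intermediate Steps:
g(D) = 12
P(r, X) = 8*X²*r² (P(r, X) = 8*((r*X - 3) + 3)² = 8*((X*r - 3) + 3)² = 8*((-3 + X*r) + 3)² = 8*(X*r)² = 8*(X²*r²) = 8*X²*r²)
(g(3) + P(Z(0, 6), -13)) + 80 = (12 + 8*(-13)²*6²) + 80 = (12 + 8*169*36) + 80 = (12 + 48672) + 80 = 48684 + 80 = 48764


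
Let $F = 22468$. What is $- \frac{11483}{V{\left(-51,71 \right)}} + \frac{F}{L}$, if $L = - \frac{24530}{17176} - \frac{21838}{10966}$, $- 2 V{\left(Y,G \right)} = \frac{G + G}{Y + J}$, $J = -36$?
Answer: $- \frac{235979829526619}{11432517057} \approx -20641.0$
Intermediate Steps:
$V{\left(Y,G \right)} = - \frac{G}{-36 + Y}$ ($V{\left(Y,G \right)} = - \frac{\left(G + G\right) \frac{1}{Y - 36}}{2} = - \frac{2 G \frac{1}{-36 + Y}}{2} = - \frac{G}{-36 + Y}$)
$L = - \frac{161021367}{47088004}$ ($L = \left(-24530\right) \frac{1}{17176} - \frac{10919}{5483} = - \frac{12265}{8588} - \frac{10919}{5483} = - \frac{161021367}{47088004} \approx -3.4196$)
$- \frac{11483}{V{\left(-51,71 \right)}} + \frac{F}{L} = - \frac{11483}{\left(-1\right) 71 \frac{1}{-36 - 51}} + \frac{22468}{- \frac{161021367}{47088004}} = - \frac{11483}{\left(-1\right) 71 \frac{1}{-87}} + 22468 \left(- \frac{47088004}{161021367}\right) = - \frac{11483}{\left(-1\right) 71 \left(- \frac{1}{87}\right)} - \frac{1057973273872}{161021367} = - \frac{11483}{\frac{71}{87}} - \frac{1057973273872}{161021367} = \left(-11483\right) \frac{87}{71} - \frac{1057973273872}{161021367} = - \frac{999021}{71} - \frac{1057973273872}{161021367} = - \frac{235979829526619}{11432517057}$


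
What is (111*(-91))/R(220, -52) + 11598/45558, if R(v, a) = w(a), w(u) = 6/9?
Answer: -230086813/15186 ≈ -15151.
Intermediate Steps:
w(u) = ⅔ (w(u) = 6*(⅑) = ⅔)
R(v, a) = ⅔
(111*(-91))/R(220, -52) + 11598/45558 = (111*(-91))/(⅔) + 11598/45558 = -10101*3/2 + 11598*(1/45558) = -30303/2 + 1933/7593 = -230086813/15186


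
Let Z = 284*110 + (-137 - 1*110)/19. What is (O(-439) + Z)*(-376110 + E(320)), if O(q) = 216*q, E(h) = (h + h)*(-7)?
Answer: 24204382230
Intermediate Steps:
E(h) = -14*h (E(h) = (2*h)*(-7) = -14*h)
Z = 31227 (Z = 31240 + (-137 - 110)*(1/19) = 31240 - 247*1/19 = 31240 - 13 = 31227)
(O(-439) + Z)*(-376110 + E(320)) = (216*(-439) + 31227)*(-376110 - 14*320) = (-94824 + 31227)*(-376110 - 4480) = -63597*(-380590) = 24204382230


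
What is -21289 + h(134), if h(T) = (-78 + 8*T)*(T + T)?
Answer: 245103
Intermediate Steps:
h(T) = 2*T*(-78 + 8*T) (h(T) = (-78 + 8*T)*(2*T) = 2*T*(-78 + 8*T))
-21289 + h(134) = -21289 + 4*134*(-39 + 4*134) = -21289 + 4*134*(-39 + 536) = -21289 + 4*134*497 = -21289 + 266392 = 245103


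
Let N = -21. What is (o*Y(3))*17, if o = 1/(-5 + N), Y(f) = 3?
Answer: -51/26 ≈ -1.9615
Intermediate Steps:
o = -1/26 (o = 1/(-5 - 21) = 1/(-26) = -1/26 ≈ -0.038462)
(o*Y(3))*17 = -1/26*3*17 = -3/26*17 = -51/26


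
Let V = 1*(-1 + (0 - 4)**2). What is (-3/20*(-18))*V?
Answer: 81/2 ≈ 40.500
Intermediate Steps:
V = 15 (V = 1*(-1 + (-4)**2) = 1*(-1 + 16) = 1*15 = 15)
(-3/20*(-18))*V = (-3/20*(-18))*15 = (-3*1/20*(-18))*15 = -3/20*(-18)*15 = (27/10)*15 = 81/2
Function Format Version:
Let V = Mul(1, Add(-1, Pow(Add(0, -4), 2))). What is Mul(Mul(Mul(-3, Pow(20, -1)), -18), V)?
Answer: Rational(81, 2) ≈ 40.500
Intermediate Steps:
V = 15 (V = Mul(1, Add(-1, Pow(-4, 2))) = Mul(1, Add(-1, 16)) = Mul(1, 15) = 15)
Mul(Mul(Mul(-3, Pow(20, -1)), -18), V) = Mul(Mul(Mul(-3, Pow(20, -1)), -18), 15) = Mul(Mul(Mul(-3, Rational(1, 20)), -18), 15) = Mul(Mul(Rational(-3, 20), -18), 15) = Mul(Rational(27, 10), 15) = Rational(81, 2)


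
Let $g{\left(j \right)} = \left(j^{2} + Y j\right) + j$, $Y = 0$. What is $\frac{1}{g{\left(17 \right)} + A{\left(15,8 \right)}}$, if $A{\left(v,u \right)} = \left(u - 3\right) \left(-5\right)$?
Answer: $\frac{1}{281} \approx 0.0035587$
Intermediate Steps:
$A{\left(v,u \right)} = 15 - 5 u$ ($A{\left(v,u \right)} = \left(-3 + u\right) \left(-5\right) = 15 - 5 u$)
$g{\left(j \right)} = j + j^{2}$ ($g{\left(j \right)} = \left(j^{2} + 0 j\right) + j = \left(j^{2} + 0\right) + j = j^{2} + j = j + j^{2}$)
$\frac{1}{g{\left(17 \right)} + A{\left(15,8 \right)}} = \frac{1}{17 \left(1 + 17\right) + \left(15 - 40\right)} = \frac{1}{17 \cdot 18 + \left(15 - 40\right)} = \frac{1}{306 - 25} = \frac{1}{281}$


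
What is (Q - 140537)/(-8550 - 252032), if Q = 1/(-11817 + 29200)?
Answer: 1221477335/2264848453 ≈ 0.53932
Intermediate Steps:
Q = 1/17383 ≈ 5.7527e-5
(Q - 140537)/(-8550 - 252032) = (1/17383 - 140537)/(-8550 - 252032) = -2442954670/17383/(-260582) = -2442954670/17383*(-1/260582) = 1221477335/2264848453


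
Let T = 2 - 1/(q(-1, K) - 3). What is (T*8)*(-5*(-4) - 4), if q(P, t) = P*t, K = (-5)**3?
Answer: 15552/61 ≈ 254.95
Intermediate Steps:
K = -125
T = 243/122 (T = 2 - 1/(-1*(-125) - 3) = 2 - 1/(125 - 3) = 2 - 1/122 = 243/122 ≈ 1.9918)
(T*8)*(-5*(-4) - 4) = ((243/122)*8)*(-5*(-4) - 4) = 972*(20 - 4)/61 = (972/61)*16 = 15552/61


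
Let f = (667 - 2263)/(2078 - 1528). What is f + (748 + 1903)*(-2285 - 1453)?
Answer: -2725096248/275 ≈ -9.9094e+6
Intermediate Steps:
f = -798/275 (f = -1596/550 = -1596*1/550 = -798/275 ≈ -2.9018)
f + (748 + 1903)*(-2285 - 1453) = -798/275 + (748 + 1903)*(-2285 - 1453) = -798/275 + 2651*(-3738) = -798/275 - 9909438 = -2725096248/275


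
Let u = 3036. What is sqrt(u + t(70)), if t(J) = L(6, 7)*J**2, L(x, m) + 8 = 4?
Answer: 2*I*sqrt(4141) ≈ 128.7*I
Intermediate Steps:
L(x, m) = -4 (L(x, m) = -8 + 4 = -4)
t(J) = -4*J**2
sqrt(u + t(70)) = sqrt(3036 - 4*70**2) = sqrt(3036 - 4*4900) = sqrt(3036 - 19600) = sqrt(-16564) = 2*I*sqrt(4141)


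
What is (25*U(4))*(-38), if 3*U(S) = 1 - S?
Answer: 950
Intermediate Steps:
U(S) = ⅓ - S/3 (U(S) = (1 - S)/3 = ⅓ - S/3)
(25*U(4))*(-38) = (25*(⅓ - ⅓*4))*(-38) = (25*(⅓ - 4/3))*(-38) = (25*(-1))*(-38) = -25*(-38) = 950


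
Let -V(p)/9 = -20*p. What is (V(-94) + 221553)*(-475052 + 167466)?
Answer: -62942245938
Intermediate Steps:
V(p) = 180*p (V(p) = -(-180)*p = 180*p)
(V(-94) + 221553)*(-475052 + 167466) = (180*(-94) + 221553)*(-475052 + 167466) = (-16920 + 221553)*(-307586) = 204633*(-307586) = -62942245938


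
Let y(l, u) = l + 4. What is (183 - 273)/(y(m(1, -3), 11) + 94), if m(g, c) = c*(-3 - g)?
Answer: -9/11 ≈ -0.81818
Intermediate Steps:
y(l, u) = 4 + l
(183 - 273)/(y(m(1, -3), 11) + 94) = (183 - 273)/((4 - 1*(-3)*(3 + 1)) + 94) = -90/((4 - 1*(-3)*4) + 94) = -90/((4 + 12) + 94) = -90/(16 + 94) = -90/110 = -90*1/110 = -9/11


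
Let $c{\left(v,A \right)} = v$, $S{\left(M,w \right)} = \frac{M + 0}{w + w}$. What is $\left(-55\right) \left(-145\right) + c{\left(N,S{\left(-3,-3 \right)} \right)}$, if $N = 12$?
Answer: $7987$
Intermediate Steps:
$S{\left(M,w \right)} = \frac{M}{2 w}$
$\left(-55\right) \left(-145\right) + c{\left(N,S{\left(-3,-3 \right)} \right)} = \left(-55\right) \left(-145\right) + 12 = 7975 + 12 = 7987$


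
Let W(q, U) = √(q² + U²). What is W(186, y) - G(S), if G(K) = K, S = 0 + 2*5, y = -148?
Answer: -10 + 10*√565 ≈ 227.70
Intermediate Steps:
S = 10 (S = 0 + 10 = 10)
W(q, U) = √(U² + q²)
W(186, y) - G(S) = √((-148)² + 186²) - 1*10 = √(21904 + 34596) - 10 = √56500 - 10 = 10*√565 - 10 = -10 + 10*√565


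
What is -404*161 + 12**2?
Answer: -64900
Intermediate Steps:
-404*161 + 12**2 = -65044 + 144 = -64900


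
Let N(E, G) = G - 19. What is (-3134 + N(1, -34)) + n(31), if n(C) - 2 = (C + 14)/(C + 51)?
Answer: -261125/82 ≈ -3184.5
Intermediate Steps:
N(E, G) = -19 + G
n(C) = 2 + (14 + C)/(51 + C) (n(C) = 2 + (C + 14)/(C + 51) = 2 + (14 + C)/(51 + C))
(-3134 + N(1, -34)) + n(31) = (-3134 + (-19 - 34)) + (116 + 3*31)/(51 + 31) = (-3134 - 53) + (116 + 93)/82 = -3187 + (1/82)*209 = -3187 + 209/82 = -261125/82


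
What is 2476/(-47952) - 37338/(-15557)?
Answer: 437978161/186497316 ≈ 2.3484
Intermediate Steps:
2476/(-47952) - 37338/(-15557) = 2476*(-1/47952) - 37338*(-1/15557) = -619/11988 + 37338/15557 = 437978161/186497316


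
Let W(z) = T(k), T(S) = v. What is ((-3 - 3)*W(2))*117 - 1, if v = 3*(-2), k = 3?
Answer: 4211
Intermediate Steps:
v = -6
T(S) = -6
W(z) = -6
((-3 - 3)*W(2))*117 - 1 = ((-3 - 3)*(-6))*117 - 1 = -6*(-6)*117 - 1 = 36*117 - 1 = 4212 - 1 = 4211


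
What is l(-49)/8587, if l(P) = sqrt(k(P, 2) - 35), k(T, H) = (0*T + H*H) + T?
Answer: 4*I*sqrt(5)/8587 ≈ 0.0010416*I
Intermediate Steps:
k(T, H) = T + H**2 (k(T, H) = (0 + H**2) + T = H**2 + T = T + H**2)
l(P) = sqrt(-31 + P) (l(P) = sqrt((P + 2**2) - 35) = sqrt((P + 4) - 35) = sqrt((4 + P) - 35) = sqrt(-31 + P))
l(-49)/8587 = sqrt(-31 - 49)/8587 = sqrt(-80)*(1/8587) = (4*I*sqrt(5))*(1/8587) = 4*I*sqrt(5)/8587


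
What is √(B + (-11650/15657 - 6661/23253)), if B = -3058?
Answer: I*√45052239985197355605/121357407 ≈ 55.308*I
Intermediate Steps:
√(B + (-11650/15657 - 6661/23253)) = √(-3058 + (-11650/15657 - 6661/23253)) = √(-3058 - 125062909/121357407) = √(-371236013515/121357407) = I*√45052239985197355605/121357407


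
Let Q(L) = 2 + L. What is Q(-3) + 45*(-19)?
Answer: -856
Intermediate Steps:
Q(-3) + 45*(-19) = (2 - 3) + 45*(-19) = -1 - 855 = -856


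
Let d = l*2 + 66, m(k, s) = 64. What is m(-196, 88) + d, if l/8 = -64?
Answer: -894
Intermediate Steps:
l = -512 (l = 8*(-64) = -512)
d = -958 (d = -512*2 + 66 = -1024 + 66 = -958)
m(-196, 88) + d = 64 - 958 = -894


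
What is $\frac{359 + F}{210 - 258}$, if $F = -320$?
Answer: $- \frac{13}{16} \approx -0.8125$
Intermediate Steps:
$\frac{359 + F}{210 - 258} = \frac{359 - 320}{210 - 258} = \frac{39}{-48} = 39 \left(- \frac{1}{48}\right) = - \frac{13}{16}$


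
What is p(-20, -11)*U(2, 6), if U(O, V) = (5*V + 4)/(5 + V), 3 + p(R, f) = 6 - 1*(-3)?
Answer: 204/11 ≈ 18.545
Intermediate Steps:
p(R, f) = 6 (p(R, f) = -3 + (6 - 1*(-3)) = -3 + (6 + 3) = -3 + 9 = 6)
U(O, V) = (4 + 5*V)/(5 + V)
p(-20, -11)*U(2, 6) = 6*((4 + 5*6)/(5 + 6)) = 6*((4 + 30)/11) = 6*((1/11)*34) = 6*(34/11) = 204/11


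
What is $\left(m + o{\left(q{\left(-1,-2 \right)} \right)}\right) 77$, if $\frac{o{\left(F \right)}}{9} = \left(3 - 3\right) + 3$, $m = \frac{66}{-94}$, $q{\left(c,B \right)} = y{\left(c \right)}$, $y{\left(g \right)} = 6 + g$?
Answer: $\frac{95172}{47} \approx 2024.9$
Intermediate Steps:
$q{\left(c,B \right)} = 6 + c$
$m = - \frac{33}{47}$ ($m = 66 \left(- \frac{1}{94}\right) = - \frac{33}{47} \approx -0.70213$)
$o{\left(F \right)} = 27$ ($o{\left(F \right)} = 9 \left(\left(3 - 3\right) + 3\right) = 9 \left(0 + 3\right) = 9 \cdot 3 = 27$)
$\left(m + o{\left(q{\left(-1,-2 \right)} \right)}\right) 77 = \left(- \frac{33}{47} + 27\right) 77 = \frac{1236}{47} \cdot 77 = \frac{95172}{47}$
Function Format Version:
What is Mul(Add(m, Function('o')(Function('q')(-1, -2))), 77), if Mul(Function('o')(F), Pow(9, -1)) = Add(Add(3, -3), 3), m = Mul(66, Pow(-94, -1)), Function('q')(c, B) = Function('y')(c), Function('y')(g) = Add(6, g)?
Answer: Rational(95172, 47) ≈ 2024.9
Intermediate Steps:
Function('q')(c, B) = Add(6, c)
m = Rational(-33, 47) (m = Mul(66, Rational(-1, 94)) = Rational(-33, 47) ≈ -0.70213)
Function('o')(F) = 27 (Function('o')(F) = Mul(9, Add(Add(3, -3), 3)) = Mul(9, Add(0, 3)) = Mul(9, 3) = 27)
Mul(Add(m, Function('o')(Function('q')(-1, -2))), 77) = Mul(Add(Rational(-33, 47), 27), 77) = Mul(Rational(1236, 47), 77) = Rational(95172, 47)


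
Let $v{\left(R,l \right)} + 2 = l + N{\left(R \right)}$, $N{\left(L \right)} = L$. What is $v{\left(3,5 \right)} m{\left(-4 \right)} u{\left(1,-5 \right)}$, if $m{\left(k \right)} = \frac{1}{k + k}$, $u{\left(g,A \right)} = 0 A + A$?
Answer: $\frac{15}{4} \approx 3.75$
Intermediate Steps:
$u{\left(g,A \right)} = A$ ($u{\left(g,A \right)} = 0 + A = A$)
$m{\left(k \right)} = \frac{1}{2 k}$
$v{\left(R,l \right)} = -2 + R + l$ ($v{\left(R,l \right)} = -2 + \left(l + R\right) = -2 + \left(R + l\right) = -2 + R + l$)
$v{\left(3,5 \right)} m{\left(-4 \right)} u{\left(1,-5 \right)} = \left(-2 + 3 + 5\right) \frac{1}{2 \left(-4\right)} \left(-5\right) = 6 \cdot \frac{1}{2} \left(- \frac{1}{4}\right) \left(-5\right) = 6 \left(- \frac{1}{8}\right) \left(-5\right) = \left(- \frac{3}{4}\right) \left(-5\right) = \frac{15}{4}$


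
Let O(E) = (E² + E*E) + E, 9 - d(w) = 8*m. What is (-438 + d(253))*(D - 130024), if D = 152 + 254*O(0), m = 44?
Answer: 101430032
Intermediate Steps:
d(w) = -343 (d(w) = 9 - 8*44 = 9 - 1*352 = 9 - 352 = -343)
O(E) = E + 2*E² (O(E) = (E² + E²) + E = 2*E² + E = E + 2*E²)
D = 152 (D = 152 + 254*(0*(1 + 2*0)) = 152 + 254*(0*(1 + 0)) = 152 + 254*(0*1) = 152 + 254*0 = 152 + 0 = 152)
(-438 + d(253))*(D - 130024) = (-438 - 343)*(152 - 130024) = -781*(-129872) = 101430032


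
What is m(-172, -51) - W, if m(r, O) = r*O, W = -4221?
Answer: 12993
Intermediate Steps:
m(r, O) = O*r
m(-172, -51) - W = -51*(-172) - 1*(-4221) = 8772 + 4221 = 12993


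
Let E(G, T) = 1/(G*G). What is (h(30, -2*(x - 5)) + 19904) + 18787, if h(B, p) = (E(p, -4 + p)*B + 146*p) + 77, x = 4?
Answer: 78135/2 ≈ 39068.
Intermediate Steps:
E(G, T) = G⁻²
h(B, p) = 77 + 146*p + B/p² (h(B, p) = (B/p² + 146*p) + 77 = (146*p + B/p²) + 77 = 77 + 146*p + B/p²)
(h(30, -2*(x - 5)) + 19904) + 18787 = ((77 + 146*(-2*(4 - 5)) + 30/(-2*(4 - 5))²) + 19904) + 18787 = ((77 + 146*(-2*(-1)) + 30/(-2*(-1))²) + 19904) + 18787 = ((77 + 146*2 + 30/2²) + 19904) + 18787 = ((77 + 292 + 30*(¼)) + 19904) + 18787 = ((77 + 292 + 15/2) + 19904) + 18787 = (753/2 + 19904) + 18787 = 40561/2 + 18787 = 78135/2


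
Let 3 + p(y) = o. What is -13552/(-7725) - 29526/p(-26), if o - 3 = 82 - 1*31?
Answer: -75799066/131325 ≈ -577.19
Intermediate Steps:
o = 54 (o = 3 + (82 - 1*31) = 3 + (82 - 31) = 3 + 51 = 54)
p(y) = 51 (p(y) = -3 + 54 = 51)
-13552/(-7725) - 29526/p(-26) = -13552/(-7725) - 29526/51 = -13552*(-1/7725) - 29526*1/51 = 13552/7725 - 9842/17 = -75799066/131325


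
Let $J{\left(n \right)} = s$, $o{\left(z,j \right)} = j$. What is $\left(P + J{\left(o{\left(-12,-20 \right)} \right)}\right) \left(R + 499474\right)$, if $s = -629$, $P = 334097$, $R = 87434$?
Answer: $195715036944$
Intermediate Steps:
$J{\left(n \right)} = -629$
$\left(P + J{\left(o{\left(-12,-20 \right)} \right)}\right) \left(R + 499474\right) = \left(334097 - 629\right) \left(87434 + 499474\right) = 333468 \cdot 586908 = 195715036944$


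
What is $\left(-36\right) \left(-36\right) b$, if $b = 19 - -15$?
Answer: $44064$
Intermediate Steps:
$b = 34$ ($b = 19 + 15 = 34$)
$\left(-36\right) \left(-36\right) b = \left(-36\right) \left(-36\right) 34 = 1296 \cdot 34 = 44064$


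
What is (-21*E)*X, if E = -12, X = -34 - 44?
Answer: -19656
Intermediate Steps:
X = -78
(-21*E)*X = -21*(-12)*(-78) = 252*(-78) = -19656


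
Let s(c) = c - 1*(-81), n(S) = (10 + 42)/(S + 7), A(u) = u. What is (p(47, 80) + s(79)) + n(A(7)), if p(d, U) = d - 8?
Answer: 1419/7 ≈ 202.71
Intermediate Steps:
n(S) = 52/(7 + S)
p(d, U) = -8 + d
s(c) = 81 + c (s(c) = c + 81 = 81 + c)
(p(47, 80) + s(79)) + n(A(7)) = ((-8 + 47) + (81 + 79)) + 52/(7 + 7) = (39 + 160) + 52/14 = 199 + 52*(1/14) = 199 + 26/7 = 1419/7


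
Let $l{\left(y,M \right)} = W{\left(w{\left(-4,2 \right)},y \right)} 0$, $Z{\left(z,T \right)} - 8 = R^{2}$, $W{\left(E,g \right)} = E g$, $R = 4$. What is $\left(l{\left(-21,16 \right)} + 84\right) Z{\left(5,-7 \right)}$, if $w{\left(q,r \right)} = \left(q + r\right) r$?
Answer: $2016$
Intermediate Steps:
$w{\left(q,r \right)} = r \left(q + r\right)$
$Z{\left(z,T \right)} = 24$ ($Z{\left(z,T \right)} = 8 + 4^{2} = 8 + 16 = 24$)
$l{\left(y,M \right)} = 0$ ($l{\left(y,M \right)} = 2 \left(-4 + 2\right) y 0 = 2 \left(-2\right) y 0 = - 4 y 0 = 0$)
$\left(l{\left(-21,16 \right)} + 84\right) Z{\left(5,-7 \right)} = \left(0 + 84\right) 24 = 84 \cdot 24 = 2016$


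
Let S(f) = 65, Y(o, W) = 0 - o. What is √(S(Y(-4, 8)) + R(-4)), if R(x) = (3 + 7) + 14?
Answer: √89 ≈ 9.4340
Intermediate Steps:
R(x) = 24 (R(x) = 10 + 14 = 24)
Y(o, W) = -o
√(S(Y(-4, 8)) + R(-4)) = √(65 + 24) = √89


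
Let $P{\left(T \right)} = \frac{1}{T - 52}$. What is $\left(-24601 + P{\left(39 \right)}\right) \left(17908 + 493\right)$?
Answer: $- \frac{5884897414}{13} \approx -4.5268 \cdot 10^{8}$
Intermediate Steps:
$P{\left(T \right)} = \frac{1}{-52 + T}$
$\left(-24601 + P{\left(39 \right)}\right) \left(17908 + 493\right) = \left(-24601 + \frac{1}{-52 + 39}\right) \left(17908 + 493\right) = \left(-24601 + \frac{1}{-13}\right) 18401 = \left(-24601 - \frac{1}{13}\right) 18401 = \left(- \frac{319814}{13}\right) 18401 = - \frac{5884897414}{13}$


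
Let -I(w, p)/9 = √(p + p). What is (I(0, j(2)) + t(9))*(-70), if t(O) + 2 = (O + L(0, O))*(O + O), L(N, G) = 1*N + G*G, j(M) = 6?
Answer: -113260 + 1260*√3 ≈ -1.1108e+5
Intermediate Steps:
L(N, G) = N + G²
t(O) = -2 + 2*O*(O + O²) (t(O) = -2 + (O + (0 + O²))*(O + O) = -2 + (O + O²)*(2*O) = -2 + 2*O*(O + O²))
I(w, p) = -9*√2*√p (I(w, p) = -9*√(p + p) = -9*√2*√p)
(I(0, j(2)) + t(9))*(-70) = (-9*√2*√6 + (-2 + 2*9² + 2*9³))*(-70) = (-18*√3 + (-2 + 2*81 + 2*729))*(-70) = (-18*√3 + (-2 + 162 + 1458))*(-70) = (-18*√3 + 1618)*(-70) = (1618 - 18*√3)*(-70) = -113260 + 1260*√3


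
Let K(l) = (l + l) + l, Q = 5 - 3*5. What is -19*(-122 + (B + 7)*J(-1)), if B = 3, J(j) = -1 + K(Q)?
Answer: 8208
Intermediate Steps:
Q = -10 (Q = 5 - 1*15 = 5 - 15 = -10)
K(l) = 3*l (K(l) = 2*l + l = 3*l)
J(j) = -31 (J(j) = -1 + 3*(-10) = -1 - 30 = -31)
-19*(-122 + (B + 7)*J(-1)) = -19*(-122 + (3 + 7)*(-31)) = -19*(-122 + 10*(-31)) = -19*(-122 - 310) = -19*(-432) = 8208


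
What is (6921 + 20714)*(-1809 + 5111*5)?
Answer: 656220710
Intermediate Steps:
(6921 + 20714)*(-1809 + 5111*5) = 27635*(-1809 + 25555) = 27635*23746 = 656220710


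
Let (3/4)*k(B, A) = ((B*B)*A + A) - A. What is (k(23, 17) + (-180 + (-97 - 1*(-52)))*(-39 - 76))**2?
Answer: 12904278409/9 ≈ 1.4338e+9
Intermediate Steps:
k(B, A) = 4*A*B**2/3 (k(B, A) = 4*(((B*B)*A + A) - A)/3 = 4*((B**2*A + A) - A)/3 = 4*((A*B**2 + A) - A)/3 = 4*((A + A*B**2) - A)/3 = 4*(A*B**2)/3 = 4*A*B**2/3)
(k(23, 17) + (-180 + (-97 - 1*(-52)))*(-39 - 76))**2 = ((4/3)*17*23**2 + (-180 + (-97 - 1*(-52)))*(-39 - 76))**2 = ((4/3)*17*529 + (-180 + (-97 + 52))*(-115))**2 = (35972/3 + (-180 - 45)*(-115))**2 = (35972/3 - 225*(-115))**2 = (35972/3 + 25875)**2 = (113597/3)**2 = 12904278409/9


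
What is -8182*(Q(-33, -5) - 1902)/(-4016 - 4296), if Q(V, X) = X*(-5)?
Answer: -7678807/4156 ≈ -1847.6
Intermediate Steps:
Q(V, X) = -5*X
-8182*(Q(-33, -5) - 1902)/(-4016 - 4296) = -8182*(-5*(-5) - 1902)/(-4016 - 4296) = -8182/((-8312/(25 - 1902))) = -8182/((-8312/(-1877))) = -8182/((-8312*(-1/1877))) = -8182/8312/1877 = -8182*1877/8312 = -7678807/4156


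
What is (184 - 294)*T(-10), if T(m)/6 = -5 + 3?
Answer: 1320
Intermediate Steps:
T(m) = -12 (T(m) = 6*(-5 + 3) = 6*(-2) = -12)
(184 - 294)*T(-10) = (184 - 294)*(-12) = -110*(-12) = 1320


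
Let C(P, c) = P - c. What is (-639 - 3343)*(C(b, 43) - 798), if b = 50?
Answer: 3149762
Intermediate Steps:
(-639 - 3343)*(C(b, 43) - 798) = (-639 - 3343)*((50 - 1*43) - 798) = -3982*((50 - 43) - 798) = -3982*(7 - 798) = -3982*(-791) = 3149762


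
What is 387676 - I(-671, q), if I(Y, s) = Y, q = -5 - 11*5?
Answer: 388347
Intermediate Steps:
q = -60 (q = -5 - 55 = -60)
387676 - I(-671, q) = 387676 - 1*(-671) = 387676 + 671 = 388347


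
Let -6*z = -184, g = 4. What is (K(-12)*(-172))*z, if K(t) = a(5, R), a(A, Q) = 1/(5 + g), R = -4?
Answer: -15824/27 ≈ -586.07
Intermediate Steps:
z = 92/3 (z = -1/6*(-184) = 92/3 ≈ 30.667)
a(A, Q) = 1/9 (a(A, Q) = 1/(5 + 4) = 1/9)
K(t) = 1/9
(K(-12)*(-172))*z = ((1/9)*(-172))*(92/3) = -172/9*92/3 = -15824/27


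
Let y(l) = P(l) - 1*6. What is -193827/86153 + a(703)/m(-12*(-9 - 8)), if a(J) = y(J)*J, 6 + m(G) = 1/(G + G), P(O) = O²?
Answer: -12212126303721285/210816391 ≈ -5.7928e+7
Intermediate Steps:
y(l) = -6 + l² (y(l) = l² - 1*6 = l² - 6 = -6 + l²)
m(G) = -6 + 1/(2*G) (m(G) = -6 + 1/(G + G) = -6 + 1/(2*G))
a(J) = J*(-6 + J²) (a(J) = (-6 + J²)*J = J*(-6 + J²))
-193827/86153 + a(703)/m(-12*(-9 - 8)) = -193827/86153 + (703*(-6 + 703²))/(-6 + 1/(2*((-12*(-9 - 8))))) = -193827*1/86153 + (703*(-6 + 494209))/(-6 + 1/(2*((-12*(-17))))) = -193827/86153 + (703*494203)/(-6 + (½)/204) = -193827/86153 + 347424709/(-6 + (½)*(1/204)) = -193827/86153 + 347424709/(-6 + 1/408) = -193827/86153 + 347424709/(-2447/408) = -193827/86153 + 347424709*(-408/2447) = -193827/86153 - 141749281272/2447 = -12212126303721285/210816391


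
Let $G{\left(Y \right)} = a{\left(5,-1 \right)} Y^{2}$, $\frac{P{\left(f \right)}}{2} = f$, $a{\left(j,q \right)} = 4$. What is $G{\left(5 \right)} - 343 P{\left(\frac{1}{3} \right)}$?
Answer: $- \frac{386}{3} \approx -128.67$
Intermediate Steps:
$P{\left(f \right)} = 2 f$
$G{\left(Y \right)} = 4 Y^{2}$
$G{\left(5 \right)} - 343 P{\left(\frac{1}{3} \right)} = 4 \cdot 5^{2} - 343 \cdot \frac{2}{3} = 4 \cdot 25 - 343 \cdot 2 \cdot \frac{1}{3} = 100 - \frac{686}{3} = - \frac{386}{3}$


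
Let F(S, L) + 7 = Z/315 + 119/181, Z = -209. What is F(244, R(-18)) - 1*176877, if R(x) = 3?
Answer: -10085041604/57015 ≈ -1.7688e+5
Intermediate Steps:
F(S, L) = -399449/57015 (F(S, L) = -7 + (-209/315 + 119/181) = -7 - 344/57015 = -399449/57015)
F(244, R(-18)) - 1*176877 = -399449/57015 - 1*176877 = -399449/57015 - 176877 = -10085041604/57015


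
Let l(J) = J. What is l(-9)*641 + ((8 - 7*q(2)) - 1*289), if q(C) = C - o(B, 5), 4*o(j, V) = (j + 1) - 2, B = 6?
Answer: -24221/4 ≈ -6055.3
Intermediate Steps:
o(j, V) = -1/4 + j/4 (o(j, V) = ((j + 1) - 2)/4 = ((1 + j) - 2)/4 = (-1 + j)/4 = -1/4 + j/4)
q(C) = -5/4 + C (q(C) = C - (-1/4 + (1/4)*6) = C - (-1/4 + 3/2) = C - 1*5/4 = C - 5/4 = -5/4 + C)
l(-9)*641 + ((8 - 7*q(2)) - 1*289) = -9*641 + ((8 - 7*(-5/4 + 2)) - 1*289) = -5769 + ((8 - 7*3/4) - 289) = -5769 + ((8 - 21/4) - 289) = -5769 + (11/4 - 289) = -5769 - 1145/4 = -24221/4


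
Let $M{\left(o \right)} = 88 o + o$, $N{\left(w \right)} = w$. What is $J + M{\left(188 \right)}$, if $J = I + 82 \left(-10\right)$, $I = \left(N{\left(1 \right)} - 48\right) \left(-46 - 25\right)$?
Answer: $19249$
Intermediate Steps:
$M{\left(o \right)} = 89 o$
$I = 3337$ ($I = \left(1 - 48\right) \left(-46 - 25\right) = \left(-47\right) \left(-71\right) = 3337$)
$J = 2517$ ($J = 3337 + 82 \left(-10\right) = 3337 - 820 = 2517$)
$J + M{\left(188 \right)} = 2517 + 89 \cdot 188 = 2517 + 16732 = 19249$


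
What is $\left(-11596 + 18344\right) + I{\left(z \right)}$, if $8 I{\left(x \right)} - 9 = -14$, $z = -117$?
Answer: $\frac{53979}{8} \approx 6747.4$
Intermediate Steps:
$I{\left(x \right)} = - \frac{5}{8}$ ($I{\left(x \right)} = \frac{9}{8} + \frac{1}{8} \left(-14\right) = \frac{9}{8} - \frac{7}{4} = - \frac{5}{8}$)
$\left(-11596 + 18344\right) + I{\left(z \right)} = \left(-11596 + 18344\right) - \frac{5}{8} = 6748 - \frac{5}{8} = \frac{53979}{8}$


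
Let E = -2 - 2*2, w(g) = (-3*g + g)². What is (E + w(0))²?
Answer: 36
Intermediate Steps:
w(g) = 4*g² (w(g) = (-2*g)² = 4*g²)
E = -6 (E = -2 - 4 = -6)
(E + w(0))² = (-6 + 4*0²)² = (-6 + 4*0)² = (-6 + 0)² = (-6)² = 36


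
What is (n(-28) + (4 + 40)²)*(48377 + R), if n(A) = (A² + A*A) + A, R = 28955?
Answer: 268806032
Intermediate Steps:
n(A) = A + 2*A² (n(A) = (A² + A²) + A = 2*A² + A = A + 2*A²)
(n(-28) + (4 + 40)²)*(48377 + R) = (-28*(1 + 2*(-28)) + (4 + 40)²)*(48377 + 28955) = (-28*(1 - 56) + 44²)*77332 = (-28*(-55) + 1936)*77332 = (1540 + 1936)*77332 = 3476*77332 = 268806032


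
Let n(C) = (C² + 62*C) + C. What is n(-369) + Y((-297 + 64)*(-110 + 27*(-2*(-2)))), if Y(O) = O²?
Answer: 330070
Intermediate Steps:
n(C) = C² + 63*C
n(-369) + Y((-297 + 64)*(-110 + 27*(-2*(-2)))) = -369*(63 - 369) + ((-297 + 64)*(-110 + 27*(-2*(-2))))² = -369*(-306) + (-233*(-110 + 27*4))² = 112914 + (-233*(-110 + 108))² = 112914 + (-233*(-2))² = 112914 + 466² = 112914 + 217156 = 330070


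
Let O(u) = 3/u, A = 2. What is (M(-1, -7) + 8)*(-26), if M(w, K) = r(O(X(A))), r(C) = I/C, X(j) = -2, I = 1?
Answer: -572/3 ≈ -190.67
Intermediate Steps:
r(C) = 1/C
M(w, K) = -⅔ (M(w, K) = 1/(3/(-2)) = 1/(3*(-½)) = 1/(-3/2) = -⅔)
(M(-1, -7) + 8)*(-26) = (-⅔ + 8)*(-26) = (22/3)*(-26) = -572/3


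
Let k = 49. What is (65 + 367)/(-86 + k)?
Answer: -432/37 ≈ -11.676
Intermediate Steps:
(65 + 367)/(-86 + k) = (65 + 367)/(-86 + 49) = 432/(-37) = 432*(-1/37) = -432/37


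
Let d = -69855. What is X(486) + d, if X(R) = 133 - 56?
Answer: -69778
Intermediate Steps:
X(R) = 77
X(486) + d = 77 - 69855 = -69778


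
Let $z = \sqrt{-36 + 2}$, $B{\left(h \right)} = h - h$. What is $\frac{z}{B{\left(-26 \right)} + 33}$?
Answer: $\frac{i \sqrt{34}}{33} \approx 0.1767 i$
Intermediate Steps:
$B{\left(h \right)} = 0$
$z = i \sqrt{34}$ ($z = \sqrt{-34} = i \sqrt{34} \approx 5.8309 i$)
$\frac{z}{B{\left(-26 \right)} + 33} = \frac{i \sqrt{34}}{0 + 33} = \frac{i \sqrt{34}}{33}$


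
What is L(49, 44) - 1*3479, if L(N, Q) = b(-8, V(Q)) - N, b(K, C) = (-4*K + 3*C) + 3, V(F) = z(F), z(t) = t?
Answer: -3361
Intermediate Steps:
V(F) = F
b(K, C) = 3 - 4*K + 3*C
L(N, Q) = 35 - N + 3*Q (L(N, Q) = (3 - 4*(-8) + 3*Q) - N = (3 + 32 + 3*Q) - N = (35 + 3*Q) - N = 35 - N + 3*Q)
L(49, 44) - 1*3479 = (35 - 1*49 + 3*44) - 1*3479 = (35 - 49 + 132) - 3479 = 118 - 3479 = -3361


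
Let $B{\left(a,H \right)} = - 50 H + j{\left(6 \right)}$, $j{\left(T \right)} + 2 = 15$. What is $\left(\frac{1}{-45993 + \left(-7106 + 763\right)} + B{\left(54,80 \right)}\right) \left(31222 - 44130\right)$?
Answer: $\frac{673357543691}{13084} \approx 5.1464 \cdot 10^{7}$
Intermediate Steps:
$j{\left(T \right)} = 13$ ($j{\left(T \right)} = -2 + 15 = 13$)
$B{\left(a,H \right)} = 13 - 50 H$ ($B{\left(a,H \right)} = - 50 H + 13 = 13 - 50 H$)
$\left(\frac{1}{-45993 + \left(-7106 + 763\right)} + B{\left(54,80 \right)}\right) \left(31222 - 44130\right) = \left(\frac{1}{-45993 + \left(-7106 + 763\right)} + \left(13 - 4000\right)\right) \left(31222 - 44130\right) = \left(\frac{1}{-45993 - 6343} + \left(13 - 4000\right)\right) \left(-12908\right) = \left(\frac{1}{-52336} - 3987\right) \left(-12908\right) = \left(- \frac{1}{52336} - 3987\right) \left(-12908\right) = \left(- \frac{208663633}{52336}\right) \left(-12908\right) = \frac{673357543691}{13084}$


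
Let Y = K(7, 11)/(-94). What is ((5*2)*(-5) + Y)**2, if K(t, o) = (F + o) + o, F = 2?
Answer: 5579044/2209 ≈ 2525.6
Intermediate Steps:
K(t, o) = 2 + 2*o (K(t, o) = (2 + o) + o = 2 + 2*o)
Y = -12/47 (Y = (2 + 2*11)/(-94) = (2 + 22)*(-1/94) = 24*(-1/94) = -12/47 ≈ -0.25532)
((5*2)*(-5) + Y)**2 = ((5*2)*(-5) - 12/47)**2 = (10*(-5) - 12/47)**2 = (-50 - 12/47)**2 = (-2362/47)**2 = 5579044/2209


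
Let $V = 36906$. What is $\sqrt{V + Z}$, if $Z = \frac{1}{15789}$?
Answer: $\frac{\sqrt{9200389795815}}{15789} \approx 192.11$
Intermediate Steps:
$Z = \frac{1}{15789} \approx 6.3335 \cdot 10^{-5}$
$\sqrt{V + Z} = \sqrt{36906 + \frac{1}{15789}} = \sqrt{\frac{582708835}{15789}} = \frac{\sqrt{9200389795815}}{15789}$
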